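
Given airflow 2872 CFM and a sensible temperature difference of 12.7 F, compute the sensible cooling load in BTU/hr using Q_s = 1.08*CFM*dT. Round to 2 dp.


Q = 1.08 * 2872 * 12.7 = 39392.35 BTU/hr

39392.35 BTU/hr


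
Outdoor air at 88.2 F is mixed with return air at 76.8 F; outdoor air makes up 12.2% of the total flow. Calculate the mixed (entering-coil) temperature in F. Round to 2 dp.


T_mix = 76.8 + (12.2/100)*(88.2-76.8) = 78.19 F

78.19 F


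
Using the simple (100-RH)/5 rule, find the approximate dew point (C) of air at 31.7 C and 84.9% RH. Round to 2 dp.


Td = 31.7 - (100-84.9)/5 = 28.68 C

28.68 C


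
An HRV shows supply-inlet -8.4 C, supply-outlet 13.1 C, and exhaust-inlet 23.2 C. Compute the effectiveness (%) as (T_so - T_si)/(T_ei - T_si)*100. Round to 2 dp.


eff = (13.1-(-8.4))/(23.2-(-8.4))*100 = 68.04 %

68.04 %


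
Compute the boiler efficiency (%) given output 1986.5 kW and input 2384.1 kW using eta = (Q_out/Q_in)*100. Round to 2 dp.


eta = (1986.5/2384.1)*100 = 83.32 %

83.32 %


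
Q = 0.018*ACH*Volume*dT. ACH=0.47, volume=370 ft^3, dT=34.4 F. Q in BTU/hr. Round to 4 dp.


Q = 0.018 * 0.47 * 370 * 34.4 = 107.6789 BTU/hr

107.6789 BTU/hr


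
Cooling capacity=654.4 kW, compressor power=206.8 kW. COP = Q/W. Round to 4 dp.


COP = 654.4 / 206.8 = 3.1644

3.1644


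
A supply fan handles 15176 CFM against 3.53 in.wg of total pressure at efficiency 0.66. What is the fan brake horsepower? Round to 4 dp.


BHP = 15176 * 3.53 / (6356 * 0.66) = 12.7704 hp

12.7704 hp


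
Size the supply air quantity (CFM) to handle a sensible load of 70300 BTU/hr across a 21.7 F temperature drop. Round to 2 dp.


CFM = 70300 / (1.08 * 21.7) = 2999.66

2999.66 CFM


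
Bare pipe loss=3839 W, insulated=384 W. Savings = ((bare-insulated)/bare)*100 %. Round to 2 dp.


Savings = ((3839-384)/3839)*100 = 90.00 %

90.00 %


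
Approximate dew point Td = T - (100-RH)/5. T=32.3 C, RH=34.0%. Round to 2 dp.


Td = 32.3 - (100-34.0)/5 = 19.10 C

19.10 C


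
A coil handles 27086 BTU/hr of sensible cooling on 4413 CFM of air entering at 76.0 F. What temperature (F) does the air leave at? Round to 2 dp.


dT = 27086/(1.08*4413) = 5.6831
T_leave = 76.0 - 5.6831 = 70.32 F

70.32 F


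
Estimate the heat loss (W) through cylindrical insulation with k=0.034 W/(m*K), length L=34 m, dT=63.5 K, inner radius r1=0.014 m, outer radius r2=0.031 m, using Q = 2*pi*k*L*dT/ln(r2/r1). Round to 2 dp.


Q = 2*pi*0.034*34*63.5/ln(0.031/0.014) = 580.21 W

580.21 W


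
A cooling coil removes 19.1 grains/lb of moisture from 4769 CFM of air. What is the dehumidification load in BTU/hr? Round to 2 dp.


Q = 0.68 * 4769 * 19.1 = 61939.77 BTU/hr

61939.77 BTU/hr


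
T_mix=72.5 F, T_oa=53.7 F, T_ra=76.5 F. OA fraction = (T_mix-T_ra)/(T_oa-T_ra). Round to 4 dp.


frac = (72.5 - 76.5) / (53.7 - 76.5) = 0.1754

0.1754


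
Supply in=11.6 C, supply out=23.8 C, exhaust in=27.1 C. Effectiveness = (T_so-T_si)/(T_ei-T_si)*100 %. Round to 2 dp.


eff = (23.8-11.6)/(27.1-11.6)*100 = 78.71 %

78.71 %


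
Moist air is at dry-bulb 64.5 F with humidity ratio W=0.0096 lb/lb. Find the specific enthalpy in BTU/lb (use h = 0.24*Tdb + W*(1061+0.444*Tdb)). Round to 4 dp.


h = 0.24*64.5 + 0.0096*(1061+0.444*64.5) = 25.9405 BTU/lb

25.9405 BTU/lb


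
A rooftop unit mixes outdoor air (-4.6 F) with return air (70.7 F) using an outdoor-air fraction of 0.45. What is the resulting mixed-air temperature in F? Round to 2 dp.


T_mix = 0.45*(-4.6) + 0.55*70.7 = 36.82 F

36.82 F


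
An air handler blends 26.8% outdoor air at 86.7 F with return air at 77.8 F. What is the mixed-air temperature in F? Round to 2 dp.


T_mix = 77.8 + (26.8/100)*(86.7-77.8) = 80.19 F

80.19 F


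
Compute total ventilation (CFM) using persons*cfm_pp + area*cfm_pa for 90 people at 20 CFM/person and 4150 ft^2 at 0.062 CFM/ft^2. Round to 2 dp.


Total = 90*20 + 4150*0.062 = 2057.30 CFM

2057.30 CFM


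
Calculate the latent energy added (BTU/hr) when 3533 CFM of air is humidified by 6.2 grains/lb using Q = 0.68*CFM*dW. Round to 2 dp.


Q = 0.68 * 3533 * 6.2 = 14895.13 BTU/hr

14895.13 BTU/hr


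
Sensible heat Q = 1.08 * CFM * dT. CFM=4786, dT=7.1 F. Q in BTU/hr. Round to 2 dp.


Q = 1.08 * 4786 * 7.1 = 36699.05 BTU/hr

36699.05 BTU/hr


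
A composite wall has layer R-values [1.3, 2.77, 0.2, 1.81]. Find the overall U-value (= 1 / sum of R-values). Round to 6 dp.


R_total = 1.3 + 2.77 + 0.2 + 1.81 = 6.08
U = 1/6.08 = 0.164474

0.164474


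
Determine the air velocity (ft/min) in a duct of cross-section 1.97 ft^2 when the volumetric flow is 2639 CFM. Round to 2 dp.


V = 2639 / 1.97 = 1339.59 ft/min

1339.59 ft/min


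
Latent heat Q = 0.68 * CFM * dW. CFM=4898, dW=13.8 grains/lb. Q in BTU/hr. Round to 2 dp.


Q = 0.68 * 4898 * 13.8 = 45962.83 BTU/hr

45962.83 BTU/hr


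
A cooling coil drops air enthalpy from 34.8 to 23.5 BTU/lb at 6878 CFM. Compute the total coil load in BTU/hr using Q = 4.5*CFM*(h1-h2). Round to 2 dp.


Q = 4.5 * 6878 * (34.8 - 23.5) = 349746.30 BTU/hr

349746.30 BTU/hr


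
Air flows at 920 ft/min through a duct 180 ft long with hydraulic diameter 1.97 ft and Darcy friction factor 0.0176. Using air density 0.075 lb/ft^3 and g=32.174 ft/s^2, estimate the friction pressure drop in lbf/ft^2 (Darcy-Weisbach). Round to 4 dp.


v_fps = 920/60 = 15.3333 ft/s
dp = 0.0176*(180/1.97)*0.075*15.3333^2/(2*32.174) = 0.4407 lbf/ft^2

0.4407 lbf/ft^2


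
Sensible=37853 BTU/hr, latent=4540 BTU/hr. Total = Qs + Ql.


Qt = 37853 + 4540 = 42393 BTU/hr

42393 BTU/hr


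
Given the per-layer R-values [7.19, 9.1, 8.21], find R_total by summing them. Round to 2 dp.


R_total = 7.19 + 9.1 + 8.21 = 24.50

24.50


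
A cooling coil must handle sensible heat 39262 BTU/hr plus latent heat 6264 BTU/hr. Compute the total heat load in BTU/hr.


Qt = 39262 + 6264 = 45526 BTU/hr

45526 BTU/hr


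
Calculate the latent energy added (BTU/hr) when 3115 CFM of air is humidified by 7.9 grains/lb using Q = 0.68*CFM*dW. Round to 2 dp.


Q = 0.68 * 3115 * 7.9 = 16733.78 BTU/hr

16733.78 BTU/hr


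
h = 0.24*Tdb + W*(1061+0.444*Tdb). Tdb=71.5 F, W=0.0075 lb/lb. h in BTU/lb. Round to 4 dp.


h = 0.24*71.5 + 0.0075*(1061+0.444*71.5) = 25.3556 BTU/lb

25.3556 BTU/lb


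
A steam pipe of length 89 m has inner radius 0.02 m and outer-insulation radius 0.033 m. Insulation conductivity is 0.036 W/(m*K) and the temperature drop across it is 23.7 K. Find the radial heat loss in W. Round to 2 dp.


Q = 2*pi*0.036*89*23.7/ln(0.033/0.02) = 952.75 W

952.75 W


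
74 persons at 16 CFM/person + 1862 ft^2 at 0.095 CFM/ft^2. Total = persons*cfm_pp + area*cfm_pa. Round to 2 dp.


Total = 74*16 + 1862*0.095 = 1360.89 CFM

1360.89 CFM


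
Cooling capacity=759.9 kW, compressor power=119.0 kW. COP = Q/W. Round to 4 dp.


COP = 759.9 / 119.0 = 6.3857

6.3857


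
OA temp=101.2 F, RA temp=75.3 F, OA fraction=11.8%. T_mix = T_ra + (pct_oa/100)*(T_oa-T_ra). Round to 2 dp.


T_mix = 75.3 + (11.8/100)*(101.2-75.3) = 78.36 F

78.36 F


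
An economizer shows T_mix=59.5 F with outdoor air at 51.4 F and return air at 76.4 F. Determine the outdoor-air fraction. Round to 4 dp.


frac = (59.5 - 76.4) / (51.4 - 76.4) = 0.6760

0.6760


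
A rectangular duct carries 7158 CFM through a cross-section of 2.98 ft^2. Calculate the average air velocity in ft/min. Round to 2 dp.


V = 7158 / 2.98 = 2402.01 ft/min

2402.01 ft/min


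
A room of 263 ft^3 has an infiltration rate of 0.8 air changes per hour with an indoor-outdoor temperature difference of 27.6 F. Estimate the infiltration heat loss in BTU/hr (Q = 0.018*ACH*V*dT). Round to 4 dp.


Q = 0.018 * 0.8 * 263 * 27.6 = 104.5267 BTU/hr

104.5267 BTU/hr


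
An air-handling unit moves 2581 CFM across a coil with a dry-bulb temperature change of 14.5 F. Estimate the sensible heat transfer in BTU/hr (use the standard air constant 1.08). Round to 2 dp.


Q = 1.08 * 2581 * 14.5 = 40418.46 BTU/hr

40418.46 BTU/hr


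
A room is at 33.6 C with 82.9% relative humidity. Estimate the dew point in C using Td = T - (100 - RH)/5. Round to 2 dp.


Td = 33.6 - (100-82.9)/5 = 30.18 C

30.18 C


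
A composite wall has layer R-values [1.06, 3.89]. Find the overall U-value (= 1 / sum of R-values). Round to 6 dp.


R_total = 1.06 + 3.89 = 4.95
U = 1/4.95 = 0.202020

0.202020


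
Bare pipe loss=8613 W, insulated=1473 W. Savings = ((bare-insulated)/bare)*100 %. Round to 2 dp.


Savings = ((8613-1473)/8613)*100 = 82.90 %

82.90 %


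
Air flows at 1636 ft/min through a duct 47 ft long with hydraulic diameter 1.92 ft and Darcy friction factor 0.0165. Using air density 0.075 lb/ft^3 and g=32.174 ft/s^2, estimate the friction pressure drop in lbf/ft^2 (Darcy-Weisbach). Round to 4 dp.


v_fps = 1636/60 = 27.2667 ft/s
dp = 0.0165*(47/1.92)*0.075*27.2667^2/(2*32.174) = 0.3500 lbf/ft^2

0.3500 lbf/ft^2


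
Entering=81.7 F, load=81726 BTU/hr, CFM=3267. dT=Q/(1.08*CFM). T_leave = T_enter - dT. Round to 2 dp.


dT = 81726/(1.08*3267) = 23.1626
T_leave = 81.7 - 23.1626 = 58.54 F

58.54 F


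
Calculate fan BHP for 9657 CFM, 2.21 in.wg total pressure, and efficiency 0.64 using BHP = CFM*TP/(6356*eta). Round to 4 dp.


BHP = 9657 * 2.21 / (6356 * 0.64) = 5.2465 hp

5.2465 hp


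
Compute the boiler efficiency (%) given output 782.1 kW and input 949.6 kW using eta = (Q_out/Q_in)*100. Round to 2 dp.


eta = (782.1/949.6)*100 = 82.36 %

82.36 %


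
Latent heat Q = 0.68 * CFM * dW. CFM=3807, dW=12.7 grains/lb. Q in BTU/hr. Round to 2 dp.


Q = 0.68 * 3807 * 12.7 = 32877.25 BTU/hr

32877.25 BTU/hr


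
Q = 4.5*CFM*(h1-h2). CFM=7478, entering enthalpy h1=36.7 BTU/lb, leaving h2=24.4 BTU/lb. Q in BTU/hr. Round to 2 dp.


Q = 4.5 * 7478 * (36.7 - 24.4) = 413907.30 BTU/hr

413907.30 BTU/hr


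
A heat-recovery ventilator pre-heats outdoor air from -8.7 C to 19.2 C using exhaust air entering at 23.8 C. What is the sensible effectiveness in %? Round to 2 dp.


eff = (19.2-(-8.7))/(23.8-(-8.7))*100 = 85.85 %

85.85 %


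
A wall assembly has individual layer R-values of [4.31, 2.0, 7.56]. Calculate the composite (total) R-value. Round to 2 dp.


R_total = 4.31 + 2.0 + 7.56 = 13.87

13.87


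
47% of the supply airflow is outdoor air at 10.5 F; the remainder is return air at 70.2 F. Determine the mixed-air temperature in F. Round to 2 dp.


T_mix = 0.47*10.5 + 0.53*70.2 = 42.14 F

42.14 F


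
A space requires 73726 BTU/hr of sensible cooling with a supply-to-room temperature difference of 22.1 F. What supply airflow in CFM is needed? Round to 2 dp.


CFM = 73726 / (1.08 * 22.1) = 3088.91

3088.91 CFM


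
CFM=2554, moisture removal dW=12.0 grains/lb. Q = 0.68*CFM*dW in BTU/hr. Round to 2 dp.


Q = 0.68 * 2554 * 12.0 = 20840.64 BTU/hr

20840.64 BTU/hr


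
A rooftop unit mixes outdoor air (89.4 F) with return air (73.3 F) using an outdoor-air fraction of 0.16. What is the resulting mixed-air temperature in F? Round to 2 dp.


T_mix = 0.16*89.4 + 0.84*73.3 = 75.88 F

75.88 F


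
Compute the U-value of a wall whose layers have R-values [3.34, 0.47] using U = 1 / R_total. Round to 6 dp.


R_total = 3.34 + 0.47 = 3.81
U = 1/3.81 = 0.262467

0.262467


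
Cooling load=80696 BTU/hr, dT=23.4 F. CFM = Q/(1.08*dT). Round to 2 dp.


CFM = 80696 / (1.08 * 23.4) = 3193.10

3193.10 CFM


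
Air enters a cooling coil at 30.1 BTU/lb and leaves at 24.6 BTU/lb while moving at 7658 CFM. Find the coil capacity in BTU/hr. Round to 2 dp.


Q = 4.5 * 7658 * (30.1 - 24.6) = 189535.50 BTU/hr

189535.50 BTU/hr


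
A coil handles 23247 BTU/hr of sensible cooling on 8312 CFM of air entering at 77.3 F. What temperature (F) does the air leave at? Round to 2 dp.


dT = 23247/(1.08*8312) = 2.5896
T_leave = 77.3 - 2.5896 = 74.71 F

74.71 F


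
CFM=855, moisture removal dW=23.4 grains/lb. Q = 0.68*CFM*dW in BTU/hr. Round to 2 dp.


Q = 0.68 * 855 * 23.4 = 13604.76 BTU/hr

13604.76 BTU/hr


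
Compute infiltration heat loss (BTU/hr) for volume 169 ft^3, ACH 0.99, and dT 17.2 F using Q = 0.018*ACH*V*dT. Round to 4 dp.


Q = 0.018 * 0.99 * 169 * 17.2 = 51.7992 BTU/hr

51.7992 BTU/hr


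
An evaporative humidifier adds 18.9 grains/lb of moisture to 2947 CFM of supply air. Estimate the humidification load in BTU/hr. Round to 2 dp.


Q = 0.68 * 2947 * 18.9 = 37874.84 BTU/hr

37874.84 BTU/hr


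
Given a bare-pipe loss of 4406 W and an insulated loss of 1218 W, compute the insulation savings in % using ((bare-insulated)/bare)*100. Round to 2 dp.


Savings = ((4406-1218)/4406)*100 = 72.36 %

72.36 %


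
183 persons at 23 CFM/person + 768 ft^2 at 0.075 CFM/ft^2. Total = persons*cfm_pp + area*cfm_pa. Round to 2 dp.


Total = 183*23 + 768*0.075 = 4266.60 CFM

4266.60 CFM


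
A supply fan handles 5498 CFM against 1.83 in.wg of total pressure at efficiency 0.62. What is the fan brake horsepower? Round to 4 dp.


BHP = 5498 * 1.83 / (6356 * 0.62) = 2.5532 hp

2.5532 hp


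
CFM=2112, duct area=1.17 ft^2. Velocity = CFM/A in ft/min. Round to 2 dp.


V = 2112 / 1.17 = 1805.13 ft/min

1805.13 ft/min


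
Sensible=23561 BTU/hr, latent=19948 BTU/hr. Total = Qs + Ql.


Qt = 23561 + 19948 = 43509 BTU/hr

43509 BTU/hr


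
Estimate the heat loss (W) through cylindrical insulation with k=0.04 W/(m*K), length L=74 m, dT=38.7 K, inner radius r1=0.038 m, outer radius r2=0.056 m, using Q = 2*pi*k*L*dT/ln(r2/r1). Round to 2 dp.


Q = 2*pi*0.04*74*38.7/ln(0.056/0.038) = 1856.15 W

1856.15 W


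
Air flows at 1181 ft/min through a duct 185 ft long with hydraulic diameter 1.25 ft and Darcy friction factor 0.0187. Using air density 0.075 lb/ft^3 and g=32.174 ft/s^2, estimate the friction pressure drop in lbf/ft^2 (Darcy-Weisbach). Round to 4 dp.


v_fps = 1181/60 = 19.6833 ft/s
dp = 0.0187*(185/1.25)*0.075*19.6833^2/(2*32.174) = 1.2498 lbf/ft^2

1.2498 lbf/ft^2


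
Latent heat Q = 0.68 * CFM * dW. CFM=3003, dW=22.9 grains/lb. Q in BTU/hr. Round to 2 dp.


Q = 0.68 * 3003 * 22.9 = 46762.72 BTU/hr

46762.72 BTU/hr


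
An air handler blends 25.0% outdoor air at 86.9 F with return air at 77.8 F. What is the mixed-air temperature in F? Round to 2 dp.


T_mix = 77.8 + (25.0/100)*(86.9-77.8) = 80.08 F

80.08 F


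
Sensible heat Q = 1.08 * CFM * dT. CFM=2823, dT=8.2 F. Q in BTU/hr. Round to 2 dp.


Q = 1.08 * 2823 * 8.2 = 25000.49 BTU/hr

25000.49 BTU/hr


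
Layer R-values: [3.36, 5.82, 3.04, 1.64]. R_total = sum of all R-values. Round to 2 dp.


R_total = 3.36 + 5.82 + 3.04 + 1.64 = 13.86

13.86


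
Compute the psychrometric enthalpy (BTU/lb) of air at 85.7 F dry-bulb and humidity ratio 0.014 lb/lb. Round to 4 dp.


h = 0.24*85.7 + 0.014*(1061+0.444*85.7) = 35.9547 BTU/lb

35.9547 BTU/lb


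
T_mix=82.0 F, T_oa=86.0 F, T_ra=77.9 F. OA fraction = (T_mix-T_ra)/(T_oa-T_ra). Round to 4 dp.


frac = (82.0 - 77.9) / (86.0 - 77.9) = 0.5062

0.5062


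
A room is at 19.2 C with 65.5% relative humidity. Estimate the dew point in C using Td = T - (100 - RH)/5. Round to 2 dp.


Td = 19.2 - (100-65.5)/5 = 12.30 C

12.30 C


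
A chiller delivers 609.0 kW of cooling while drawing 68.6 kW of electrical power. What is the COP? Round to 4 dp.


COP = 609.0 / 68.6 = 8.8776

8.8776


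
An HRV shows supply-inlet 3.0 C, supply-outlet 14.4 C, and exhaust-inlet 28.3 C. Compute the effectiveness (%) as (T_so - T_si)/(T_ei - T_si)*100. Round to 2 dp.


eff = (14.4-3.0)/(28.3-3.0)*100 = 45.06 %

45.06 %


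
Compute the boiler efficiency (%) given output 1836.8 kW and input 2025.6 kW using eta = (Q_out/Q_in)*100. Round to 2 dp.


eta = (1836.8/2025.6)*100 = 90.68 %

90.68 %


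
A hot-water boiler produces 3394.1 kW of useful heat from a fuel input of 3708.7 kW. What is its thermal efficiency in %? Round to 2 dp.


eta = (3394.1/3708.7)*100 = 91.52 %

91.52 %


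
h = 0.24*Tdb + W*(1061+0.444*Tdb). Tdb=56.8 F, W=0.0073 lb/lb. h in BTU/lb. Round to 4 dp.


h = 0.24*56.8 + 0.0073*(1061+0.444*56.8) = 21.5614 BTU/lb

21.5614 BTU/lb


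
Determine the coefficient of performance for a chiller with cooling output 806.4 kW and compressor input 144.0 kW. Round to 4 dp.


COP = 806.4 / 144.0 = 5.6000

5.6000


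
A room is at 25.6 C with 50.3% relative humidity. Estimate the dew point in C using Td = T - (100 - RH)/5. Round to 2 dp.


Td = 25.6 - (100-50.3)/5 = 15.66 C

15.66 C


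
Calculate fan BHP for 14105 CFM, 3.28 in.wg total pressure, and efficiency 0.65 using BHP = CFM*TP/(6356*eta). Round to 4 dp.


BHP = 14105 * 3.28 / (6356 * 0.65) = 11.1982 hp

11.1982 hp


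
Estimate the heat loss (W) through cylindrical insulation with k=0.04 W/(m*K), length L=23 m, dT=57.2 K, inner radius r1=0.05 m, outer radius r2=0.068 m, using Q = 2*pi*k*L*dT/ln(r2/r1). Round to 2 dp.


Q = 2*pi*0.04*23*57.2/ln(0.068/0.05) = 1075.33 W

1075.33 W


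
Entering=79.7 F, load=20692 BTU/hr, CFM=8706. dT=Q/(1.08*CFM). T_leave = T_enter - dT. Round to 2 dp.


dT = 20692/(1.08*8706) = 2.2007
T_leave = 79.7 - 2.2007 = 77.50 F

77.50 F


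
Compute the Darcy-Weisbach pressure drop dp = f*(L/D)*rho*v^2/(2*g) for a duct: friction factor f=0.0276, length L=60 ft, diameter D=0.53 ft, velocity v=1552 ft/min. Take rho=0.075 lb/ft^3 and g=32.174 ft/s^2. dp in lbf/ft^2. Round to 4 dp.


v_fps = 1552/60 = 25.8667 ft/s
dp = 0.0276*(60/0.53)*0.075*25.8667^2/(2*32.174) = 2.4366 lbf/ft^2

2.4366 lbf/ft^2


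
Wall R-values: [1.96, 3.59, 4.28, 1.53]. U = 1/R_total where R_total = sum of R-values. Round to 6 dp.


R_total = 1.96 + 3.59 + 4.28 + 1.53 = 11.36
U = 1/11.36 = 0.088028

0.088028


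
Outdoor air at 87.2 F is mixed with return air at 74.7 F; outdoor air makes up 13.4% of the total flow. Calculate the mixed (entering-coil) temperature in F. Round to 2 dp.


T_mix = 74.7 + (13.4/100)*(87.2-74.7) = 76.38 F

76.38 F


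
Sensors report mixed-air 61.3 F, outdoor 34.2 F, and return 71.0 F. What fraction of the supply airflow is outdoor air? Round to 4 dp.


frac = (61.3 - 71.0) / (34.2 - 71.0) = 0.2636

0.2636


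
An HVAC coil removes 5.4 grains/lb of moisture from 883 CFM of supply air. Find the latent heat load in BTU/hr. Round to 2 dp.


Q = 0.68 * 883 * 5.4 = 3242.38 BTU/hr

3242.38 BTU/hr


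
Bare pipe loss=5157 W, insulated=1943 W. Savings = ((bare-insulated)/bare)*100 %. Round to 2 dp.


Savings = ((5157-1943)/5157)*100 = 62.32 %

62.32 %


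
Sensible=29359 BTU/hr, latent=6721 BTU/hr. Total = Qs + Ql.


Qt = 29359 + 6721 = 36080 BTU/hr

36080 BTU/hr


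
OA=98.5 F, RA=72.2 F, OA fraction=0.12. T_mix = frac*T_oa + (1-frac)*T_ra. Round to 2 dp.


T_mix = 0.12*98.5 + 0.88*72.2 = 75.36 F

75.36 F


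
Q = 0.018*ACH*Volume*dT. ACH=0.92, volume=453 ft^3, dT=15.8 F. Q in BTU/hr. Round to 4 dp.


Q = 0.018 * 0.92 * 453 * 15.8 = 118.5265 BTU/hr

118.5265 BTU/hr


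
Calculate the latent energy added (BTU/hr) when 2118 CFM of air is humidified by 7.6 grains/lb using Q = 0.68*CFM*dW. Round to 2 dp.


Q = 0.68 * 2118 * 7.6 = 10945.82 BTU/hr

10945.82 BTU/hr


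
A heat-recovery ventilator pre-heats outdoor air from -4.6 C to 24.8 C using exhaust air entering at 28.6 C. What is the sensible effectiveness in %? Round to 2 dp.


eff = (24.8-(-4.6))/(28.6-(-4.6))*100 = 88.55 %

88.55 %


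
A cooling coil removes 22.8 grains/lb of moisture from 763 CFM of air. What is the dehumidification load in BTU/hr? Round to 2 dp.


Q = 0.68 * 763 * 22.8 = 11829.55 BTU/hr

11829.55 BTU/hr


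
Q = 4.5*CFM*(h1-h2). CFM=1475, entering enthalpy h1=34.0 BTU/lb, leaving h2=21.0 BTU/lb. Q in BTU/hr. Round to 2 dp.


Q = 4.5 * 1475 * (34.0 - 21.0) = 86287.50 BTU/hr

86287.50 BTU/hr


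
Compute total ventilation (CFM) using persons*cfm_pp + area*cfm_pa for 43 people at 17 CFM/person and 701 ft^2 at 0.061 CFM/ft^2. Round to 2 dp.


Total = 43*17 + 701*0.061 = 773.76 CFM

773.76 CFM


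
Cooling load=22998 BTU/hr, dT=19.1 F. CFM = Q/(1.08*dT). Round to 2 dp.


CFM = 22998 / (1.08 * 19.1) = 1114.89

1114.89 CFM


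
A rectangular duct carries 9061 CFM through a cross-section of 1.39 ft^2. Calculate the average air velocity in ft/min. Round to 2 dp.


V = 9061 / 1.39 = 6518.71 ft/min

6518.71 ft/min


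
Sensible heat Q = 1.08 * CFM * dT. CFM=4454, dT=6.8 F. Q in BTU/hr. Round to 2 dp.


Q = 1.08 * 4454 * 6.8 = 32710.18 BTU/hr

32710.18 BTU/hr


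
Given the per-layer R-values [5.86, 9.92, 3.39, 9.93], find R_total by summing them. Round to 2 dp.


R_total = 5.86 + 9.92 + 3.39 + 9.93 = 29.10

29.10


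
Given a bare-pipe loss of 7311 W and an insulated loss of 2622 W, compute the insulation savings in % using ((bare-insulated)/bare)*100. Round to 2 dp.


Savings = ((7311-2622)/7311)*100 = 64.14 %

64.14 %


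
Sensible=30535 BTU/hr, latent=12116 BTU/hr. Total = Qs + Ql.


Qt = 30535 + 12116 = 42651 BTU/hr

42651 BTU/hr


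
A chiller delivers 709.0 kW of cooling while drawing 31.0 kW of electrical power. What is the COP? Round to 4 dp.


COP = 709.0 / 31.0 = 22.8710

22.8710


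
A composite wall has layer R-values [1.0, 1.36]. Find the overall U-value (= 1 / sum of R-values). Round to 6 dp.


R_total = 1.0 + 1.36 = 2.36
U = 1/2.36 = 0.423729

0.423729


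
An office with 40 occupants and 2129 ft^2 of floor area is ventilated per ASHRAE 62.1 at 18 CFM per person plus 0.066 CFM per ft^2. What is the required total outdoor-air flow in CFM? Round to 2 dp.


Total = 40*18 + 2129*0.066 = 860.51 CFM

860.51 CFM


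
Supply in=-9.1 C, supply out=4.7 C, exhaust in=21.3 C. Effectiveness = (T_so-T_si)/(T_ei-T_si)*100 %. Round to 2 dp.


eff = (4.7-(-9.1))/(21.3-(-9.1))*100 = 45.39 %

45.39 %


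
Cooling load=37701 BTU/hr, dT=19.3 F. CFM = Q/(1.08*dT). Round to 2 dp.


CFM = 37701 / (1.08 * 19.3) = 1808.72

1808.72 CFM


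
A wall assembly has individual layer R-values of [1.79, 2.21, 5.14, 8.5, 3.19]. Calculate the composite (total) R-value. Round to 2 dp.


R_total = 1.79 + 2.21 + 5.14 + 8.5 + 3.19 = 20.83

20.83


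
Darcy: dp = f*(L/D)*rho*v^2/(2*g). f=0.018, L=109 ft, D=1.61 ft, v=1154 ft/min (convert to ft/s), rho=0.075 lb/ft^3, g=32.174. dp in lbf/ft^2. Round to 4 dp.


v_fps = 1154/60 = 19.2333 ft/s
dp = 0.018*(109/1.61)*0.075*19.2333^2/(2*32.174) = 0.5254 lbf/ft^2

0.5254 lbf/ft^2


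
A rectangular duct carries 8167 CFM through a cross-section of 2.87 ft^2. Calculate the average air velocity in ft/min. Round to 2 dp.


V = 8167 / 2.87 = 2845.64 ft/min

2845.64 ft/min


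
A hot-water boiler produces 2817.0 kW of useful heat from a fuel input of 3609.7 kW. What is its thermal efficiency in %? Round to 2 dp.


eta = (2817.0/3609.7)*100 = 78.04 %

78.04 %


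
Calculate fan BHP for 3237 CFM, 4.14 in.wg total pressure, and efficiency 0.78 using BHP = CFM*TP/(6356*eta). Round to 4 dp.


BHP = 3237 * 4.14 / (6356 * 0.78) = 2.7031 hp

2.7031 hp


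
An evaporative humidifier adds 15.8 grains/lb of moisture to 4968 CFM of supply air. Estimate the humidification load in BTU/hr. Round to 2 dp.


Q = 0.68 * 4968 * 15.8 = 53376.19 BTU/hr

53376.19 BTU/hr


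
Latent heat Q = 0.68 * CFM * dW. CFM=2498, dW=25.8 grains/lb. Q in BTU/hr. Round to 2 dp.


Q = 0.68 * 2498 * 25.8 = 43824.91 BTU/hr

43824.91 BTU/hr


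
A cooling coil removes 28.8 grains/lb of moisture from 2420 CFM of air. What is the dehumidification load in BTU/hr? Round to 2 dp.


Q = 0.68 * 2420 * 28.8 = 47393.28 BTU/hr

47393.28 BTU/hr


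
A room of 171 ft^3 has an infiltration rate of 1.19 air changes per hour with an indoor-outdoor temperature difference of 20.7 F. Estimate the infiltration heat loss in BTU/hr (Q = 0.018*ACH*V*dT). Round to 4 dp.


Q = 0.018 * 1.19 * 171 * 20.7 = 75.8204 BTU/hr

75.8204 BTU/hr


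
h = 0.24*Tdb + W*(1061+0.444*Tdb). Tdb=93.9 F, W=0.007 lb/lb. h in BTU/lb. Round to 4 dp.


h = 0.24*93.9 + 0.007*(1061+0.444*93.9) = 30.2548 BTU/lb

30.2548 BTU/lb


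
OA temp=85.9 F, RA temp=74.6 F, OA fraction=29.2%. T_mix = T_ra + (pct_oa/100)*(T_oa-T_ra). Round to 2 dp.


T_mix = 74.6 + (29.2/100)*(85.9-74.6) = 77.90 F

77.90 F


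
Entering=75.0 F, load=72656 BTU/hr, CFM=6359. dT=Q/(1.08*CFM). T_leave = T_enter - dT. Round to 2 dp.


dT = 72656/(1.08*6359) = 10.5793
T_leave = 75.0 - 10.5793 = 64.42 F

64.42 F


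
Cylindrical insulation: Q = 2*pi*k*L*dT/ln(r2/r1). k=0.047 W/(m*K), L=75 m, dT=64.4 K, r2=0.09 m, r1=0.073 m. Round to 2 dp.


Q = 2*pi*0.047*75*64.4/ln(0.09/0.073) = 6813.20 W

6813.20 W


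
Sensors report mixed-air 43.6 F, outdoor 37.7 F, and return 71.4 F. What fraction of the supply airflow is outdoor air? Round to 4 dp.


frac = (43.6 - 71.4) / (37.7 - 71.4) = 0.8249

0.8249


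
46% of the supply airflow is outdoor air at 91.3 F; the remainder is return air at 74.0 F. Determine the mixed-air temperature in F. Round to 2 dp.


T_mix = 0.46*91.3 + 0.54*74.0 = 81.96 F

81.96 F


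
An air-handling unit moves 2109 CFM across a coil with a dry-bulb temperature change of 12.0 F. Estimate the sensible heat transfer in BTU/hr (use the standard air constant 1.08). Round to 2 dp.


Q = 1.08 * 2109 * 12.0 = 27332.64 BTU/hr

27332.64 BTU/hr


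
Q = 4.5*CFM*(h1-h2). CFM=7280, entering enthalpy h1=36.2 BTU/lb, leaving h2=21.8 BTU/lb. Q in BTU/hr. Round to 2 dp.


Q = 4.5 * 7280 * (36.2 - 21.8) = 471744.00 BTU/hr

471744.00 BTU/hr


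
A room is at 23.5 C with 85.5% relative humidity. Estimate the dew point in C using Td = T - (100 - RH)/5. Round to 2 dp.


Td = 23.5 - (100-85.5)/5 = 20.60 C

20.60 C


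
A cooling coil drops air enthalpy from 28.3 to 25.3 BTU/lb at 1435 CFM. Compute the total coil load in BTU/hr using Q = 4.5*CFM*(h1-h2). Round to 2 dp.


Q = 4.5 * 1435 * (28.3 - 25.3) = 19372.50 BTU/hr

19372.50 BTU/hr


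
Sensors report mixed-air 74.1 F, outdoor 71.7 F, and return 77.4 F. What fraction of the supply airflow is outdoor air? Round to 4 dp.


frac = (74.1 - 77.4) / (71.7 - 77.4) = 0.5789

0.5789


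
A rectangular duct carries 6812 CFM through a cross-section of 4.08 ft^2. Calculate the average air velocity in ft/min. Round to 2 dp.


V = 6812 / 4.08 = 1669.61 ft/min

1669.61 ft/min


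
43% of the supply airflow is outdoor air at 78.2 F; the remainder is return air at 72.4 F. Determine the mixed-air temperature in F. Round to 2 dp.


T_mix = 0.43*78.2 + 0.57*72.4 = 74.89 F

74.89 F


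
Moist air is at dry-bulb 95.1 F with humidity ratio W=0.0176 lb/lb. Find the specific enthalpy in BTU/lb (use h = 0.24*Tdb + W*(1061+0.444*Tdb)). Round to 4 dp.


h = 0.24*95.1 + 0.0176*(1061+0.444*95.1) = 42.2407 BTU/lb

42.2407 BTU/lb


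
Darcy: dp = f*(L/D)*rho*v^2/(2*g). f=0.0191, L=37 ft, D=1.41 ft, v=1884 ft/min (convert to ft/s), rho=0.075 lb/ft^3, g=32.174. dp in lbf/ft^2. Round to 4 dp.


v_fps = 1884/60 = 31.4 ft/s
dp = 0.0191*(37/1.41)*0.075*31.4^2/(2*32.174) = 0.5760 lbf/ft^2

0.5760 lbf/ft^2


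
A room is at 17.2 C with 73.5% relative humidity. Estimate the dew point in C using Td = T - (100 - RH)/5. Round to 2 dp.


Td = 17.2 - (100-73.5)/5 = 11.90 C

11.90 C


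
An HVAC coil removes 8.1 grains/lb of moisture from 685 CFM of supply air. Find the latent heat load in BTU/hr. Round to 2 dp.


Q = 0.68 * 685 * 8.1 = 3772.98 BTU/hr

3772.98 BTU/hr


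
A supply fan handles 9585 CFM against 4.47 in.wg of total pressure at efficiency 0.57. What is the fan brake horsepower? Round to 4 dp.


BHP = 9585 * 4.47 / (6356 * 0.57) = 11.8261 hp

11.8261 hp


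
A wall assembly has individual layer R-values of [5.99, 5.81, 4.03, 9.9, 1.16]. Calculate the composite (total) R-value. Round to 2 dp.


R_total = 5.99 + 5.81 + 4.03 + 9.9 + 1.16 = 26.89

26.89


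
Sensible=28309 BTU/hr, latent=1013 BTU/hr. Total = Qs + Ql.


Qt = 28309 + 1013 = 29322 BTU/hr

29322 BTU/hr


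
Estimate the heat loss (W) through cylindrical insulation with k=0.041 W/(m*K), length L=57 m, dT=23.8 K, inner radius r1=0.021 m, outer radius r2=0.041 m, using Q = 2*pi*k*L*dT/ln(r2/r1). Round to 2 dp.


Q = 2*pi*0.041*57*23.8/ln(0.041/0.021) = 522.34 W

522.34 W


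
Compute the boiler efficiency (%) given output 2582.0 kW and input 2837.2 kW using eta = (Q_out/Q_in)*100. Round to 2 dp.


eta = (2582.0/2837.2)*100 = 91.01 %

91.01 %


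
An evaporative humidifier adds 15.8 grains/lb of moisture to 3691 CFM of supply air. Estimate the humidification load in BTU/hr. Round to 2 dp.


Q = 0.68 * 3691 * 15.8 = 39656.10 BTU/hr

39656.10 BTU/hr


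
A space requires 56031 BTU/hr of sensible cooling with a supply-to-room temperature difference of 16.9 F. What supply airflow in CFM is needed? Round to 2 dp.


CFM = 56031 / (1.08 * 16.9) = 3069.86

3069.86 CFM


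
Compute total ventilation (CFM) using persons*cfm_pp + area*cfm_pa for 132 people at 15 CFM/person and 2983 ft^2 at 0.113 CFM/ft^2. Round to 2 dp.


Total = 132*15 + 2983*0.113 = 2317.08 CFM

2317.08 CFM


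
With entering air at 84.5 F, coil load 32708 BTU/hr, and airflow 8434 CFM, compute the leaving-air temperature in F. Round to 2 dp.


dT = 32708/(1.08*8434) = 3.5908
T_leave = 84.5 - 3.5908 = 80.91 F

80.91 F


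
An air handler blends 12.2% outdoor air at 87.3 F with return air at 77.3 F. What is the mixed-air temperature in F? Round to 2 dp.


T_mix = 77.3 + (12.2/100)*(87.3-77.3) = 78.52 F

78.52 F


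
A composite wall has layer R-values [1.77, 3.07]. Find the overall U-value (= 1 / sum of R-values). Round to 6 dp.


R_total = 1.77 + 3.07 = 4.84
U = 1/4.84 = 0.206612

0.206612


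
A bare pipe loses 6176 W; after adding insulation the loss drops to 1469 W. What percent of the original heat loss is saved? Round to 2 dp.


Savings = ((6176-1469)/6176)*100 = 76.21 %

76.21 %


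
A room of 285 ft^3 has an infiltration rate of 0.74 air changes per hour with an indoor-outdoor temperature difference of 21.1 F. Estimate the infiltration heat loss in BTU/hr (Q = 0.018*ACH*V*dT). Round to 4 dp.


Q = 0.018 * 0.74 * 285 * 21.1 = 80.0998 BTU/hr

80.0998 BTU/hr


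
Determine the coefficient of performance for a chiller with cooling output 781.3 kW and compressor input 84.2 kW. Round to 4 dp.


COP = 781.3 / 84.2 = 9.2791

9.2791


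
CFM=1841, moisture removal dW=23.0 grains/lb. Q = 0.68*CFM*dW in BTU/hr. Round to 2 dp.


Q = 0.68 * 1841 * 23.0 = 28793.24 BTU/hr

28793.24 BTU/hr


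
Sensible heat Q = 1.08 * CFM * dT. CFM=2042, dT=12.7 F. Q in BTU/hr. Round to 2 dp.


Q = 1.08 * 2042 * 12.7 = 28008.07 BTU/hr

28008.07 BTU/hr


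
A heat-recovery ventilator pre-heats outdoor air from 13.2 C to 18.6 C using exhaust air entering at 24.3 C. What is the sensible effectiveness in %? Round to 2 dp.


eff = (18.6-13.2)/(24.3-13.2)*100 = 48.65 %

48.65 %


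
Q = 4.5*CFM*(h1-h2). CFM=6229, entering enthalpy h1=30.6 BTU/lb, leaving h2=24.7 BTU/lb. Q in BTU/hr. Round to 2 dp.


Q = 4.5 * 6229 * (30.6 - 24.7) = 165379.95 BTU/hr

165379.95 BTU/hr


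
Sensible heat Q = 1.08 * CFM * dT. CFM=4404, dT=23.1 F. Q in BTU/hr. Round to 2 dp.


Q = 1.08 * 4404 * 23.1 = 109870.99 BTU/hr

109870.99 BTU/hr


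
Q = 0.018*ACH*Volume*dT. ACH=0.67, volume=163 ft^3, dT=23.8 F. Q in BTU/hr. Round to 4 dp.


Q = 0.018 * 0.67 * 163 * 23.8 = 46.7856 BTU/hr

46.7856 BTU/hr


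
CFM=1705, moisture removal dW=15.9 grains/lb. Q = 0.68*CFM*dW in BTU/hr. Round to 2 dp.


Q = 0.68 * 1705 * 15.9 = 18434.46 BTU/hr

18434.46 BTU/hr


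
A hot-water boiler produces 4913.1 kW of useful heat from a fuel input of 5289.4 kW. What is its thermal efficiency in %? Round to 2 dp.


eta = (4913.1/5289.4)*100 = 92.89 %

92.89 %


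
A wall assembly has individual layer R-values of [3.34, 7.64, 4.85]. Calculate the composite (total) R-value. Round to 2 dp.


R_total = 3.34 + 7.64 + 4.85 = 15.83

15.83


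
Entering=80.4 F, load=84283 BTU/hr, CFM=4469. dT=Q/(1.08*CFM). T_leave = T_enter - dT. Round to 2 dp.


dT = 84283/(1.08*4469) = 17.4625
T_leave = 80.4 - 17.4625 = 62.94 F

62.94 F


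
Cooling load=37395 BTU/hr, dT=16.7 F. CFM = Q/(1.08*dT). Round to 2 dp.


CFM = 37395 / (1.08 * 16.7) = 2073.35

2073.35 CFM


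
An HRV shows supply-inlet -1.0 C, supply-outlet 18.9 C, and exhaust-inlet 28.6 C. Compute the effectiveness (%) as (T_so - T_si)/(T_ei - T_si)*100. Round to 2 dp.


eff = (18.9-(-1.0))/(28.6-(-1.0))*100 = 67.23 %

67.23 %


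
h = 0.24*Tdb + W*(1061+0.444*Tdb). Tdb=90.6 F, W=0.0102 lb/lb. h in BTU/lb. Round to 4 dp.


h = 0.24*90.6 + 0.0102*(1061+0.444*90.6) = 32.9765 BTU/lb

32.9765 BTU/lb


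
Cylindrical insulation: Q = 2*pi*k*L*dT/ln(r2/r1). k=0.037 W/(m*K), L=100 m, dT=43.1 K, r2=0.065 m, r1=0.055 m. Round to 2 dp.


Q = 2*pi*0.037*100*43.1/ln(0.065/0.055) = 5997.94 W

5997.94 W


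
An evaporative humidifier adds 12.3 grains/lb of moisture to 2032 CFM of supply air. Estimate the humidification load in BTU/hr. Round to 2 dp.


Q = 0.68 * 2032 * 12.3 = 16995.65 BTU/hr

16995.65 BTU/hr


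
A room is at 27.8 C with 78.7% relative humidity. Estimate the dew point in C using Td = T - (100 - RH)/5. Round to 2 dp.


Td = 27.8 - (100-78.7)/5 = 23.54 C

23.54 C


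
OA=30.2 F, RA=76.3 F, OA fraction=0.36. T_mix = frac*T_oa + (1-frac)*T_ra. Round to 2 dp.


T_mix = 0.36*30.2 + 0.64*76.3 = 59.70 F

59.70 F


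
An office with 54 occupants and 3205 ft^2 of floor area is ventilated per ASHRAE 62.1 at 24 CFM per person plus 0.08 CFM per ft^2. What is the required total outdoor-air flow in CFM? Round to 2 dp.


Total = 54*24 + 3205*0.08 = 1552.40 CFM

1552.40 CFM


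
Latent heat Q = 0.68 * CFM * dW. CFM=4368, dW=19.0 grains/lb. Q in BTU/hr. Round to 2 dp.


Q = 0.68 * 4368 * 19.0 = 56434.56 BTU/hr

56434.56 BTU/hr


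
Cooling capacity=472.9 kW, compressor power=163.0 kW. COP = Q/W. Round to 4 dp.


COP = 472.9 / 163.0 = 2.9012

2.9012


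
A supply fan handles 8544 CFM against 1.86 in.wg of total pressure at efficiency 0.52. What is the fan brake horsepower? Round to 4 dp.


BHP = 8544 * 1.86 / (6356 * 0.52) = 4.8082 hp

4.8082 hp


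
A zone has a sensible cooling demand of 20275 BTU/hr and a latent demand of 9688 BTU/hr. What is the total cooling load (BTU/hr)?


Qt = 20275 + 9688 = 29963 BTU/hr

29963 BTU/hr


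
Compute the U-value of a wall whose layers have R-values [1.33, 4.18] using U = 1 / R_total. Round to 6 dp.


R_total = 1.33 + 4.18 = 5.51
U = 1/5.51 = 0.181488

0.181488


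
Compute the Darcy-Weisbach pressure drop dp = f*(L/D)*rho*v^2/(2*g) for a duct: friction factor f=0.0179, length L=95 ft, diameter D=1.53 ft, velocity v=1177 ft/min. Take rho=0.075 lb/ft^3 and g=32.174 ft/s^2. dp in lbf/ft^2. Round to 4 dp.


v_fps = 1177/60 = 19.6167 ft/s
dp = 0.0179*(95/1.53)*0.075*19.6167^2/(2*32.174) = 0.4985 lbf/ft^2

0.4985 lbf/ft^2


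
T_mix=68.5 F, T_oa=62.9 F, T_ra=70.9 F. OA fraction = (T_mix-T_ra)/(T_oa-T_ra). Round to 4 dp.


frac = (68.5 - 70.9) / (62.9 - 70.9) = 0.3000

0.3000


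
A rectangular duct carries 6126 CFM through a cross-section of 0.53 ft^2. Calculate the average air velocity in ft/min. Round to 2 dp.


V = 6126 / 0.53 = 11558.49 ft/min

11558.49 ft/min


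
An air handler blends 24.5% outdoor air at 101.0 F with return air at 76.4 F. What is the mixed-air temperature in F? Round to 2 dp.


T_mix = 76.4 + (24.5/100)*(101.0-76.4) = 82.43 F

82.43 F


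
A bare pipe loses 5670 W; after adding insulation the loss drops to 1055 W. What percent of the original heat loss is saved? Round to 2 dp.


Savings = ((5670-1055)/5670)*100 = 81.39 %

81.39 %


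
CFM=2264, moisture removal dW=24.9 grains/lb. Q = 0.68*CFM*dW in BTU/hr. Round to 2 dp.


Q = 0.68 * 2264 * 24.9 = 38334.05 BTU/hr

38334.05 BTU/hr


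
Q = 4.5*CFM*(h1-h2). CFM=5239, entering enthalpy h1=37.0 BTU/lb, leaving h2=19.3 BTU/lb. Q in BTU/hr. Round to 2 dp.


Q = 4.5 * 5239 * (37.0 - 19.3) = 417286.35 BTU/hr

417286.35 BTU/hr


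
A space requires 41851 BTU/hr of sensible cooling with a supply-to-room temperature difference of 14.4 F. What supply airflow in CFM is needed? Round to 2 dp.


CFM = 41851 / (1.08 * 14.4) = 2691.04

2691.04 CFM


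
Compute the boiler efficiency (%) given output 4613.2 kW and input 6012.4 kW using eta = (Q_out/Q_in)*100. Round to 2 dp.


eta = (4613.2/6012.4)*100 = 76.73 %

76.73 %


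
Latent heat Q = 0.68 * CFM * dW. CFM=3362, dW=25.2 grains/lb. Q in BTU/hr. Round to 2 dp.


Q = 0.68 * 3362 * 25.2 = 57611.23 BTU/hr

57611.23 BTU/hr


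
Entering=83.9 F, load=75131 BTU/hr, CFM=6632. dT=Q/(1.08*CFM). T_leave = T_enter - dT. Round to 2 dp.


dT = 75131/(1.08*6632) = 10.4894
T_leave = 83.9 - 10.4894 = 73.41 F

73.41 F


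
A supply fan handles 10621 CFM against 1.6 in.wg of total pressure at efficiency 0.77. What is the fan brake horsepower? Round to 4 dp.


BHP = 10621 * 1.6 / (6356 * 0.77) = 3.4722 hp

3.4722 hp


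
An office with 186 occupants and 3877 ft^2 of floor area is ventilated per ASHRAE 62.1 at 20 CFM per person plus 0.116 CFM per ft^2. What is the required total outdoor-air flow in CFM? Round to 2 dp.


Total = 186*20 + 3877*0.116 = 4169.73 CFM

4169.73 CFM


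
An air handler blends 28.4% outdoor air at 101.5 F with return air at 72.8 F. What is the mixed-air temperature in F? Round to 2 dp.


T_mix = 72.8 + (28.4/100)*(101.5-72.8) = 80.95 F

80.95 F


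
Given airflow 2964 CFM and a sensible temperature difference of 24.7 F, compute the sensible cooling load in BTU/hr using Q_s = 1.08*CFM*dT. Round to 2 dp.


Q = 1.08 * 2964 * 24.7 = 79067.66 BTU/hr

79067.66 BTU/hr


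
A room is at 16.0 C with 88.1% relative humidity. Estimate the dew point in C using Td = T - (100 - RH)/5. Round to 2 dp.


Td = 16.0 - (100-88.1)/5 = 13.62 C

13.62 C


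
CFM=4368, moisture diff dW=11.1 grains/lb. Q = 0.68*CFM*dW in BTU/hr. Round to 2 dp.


Q = 0.68 * 4368 * 11.1 = 32969.66 BTU/hr

32969.66 BTU/hr


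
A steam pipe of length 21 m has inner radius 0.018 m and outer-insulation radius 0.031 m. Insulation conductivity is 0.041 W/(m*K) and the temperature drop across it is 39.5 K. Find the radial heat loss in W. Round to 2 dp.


Q = 2*pi*0.041*21*39.5/ln(0.031/0.018) = 393.09 W

393.09 W


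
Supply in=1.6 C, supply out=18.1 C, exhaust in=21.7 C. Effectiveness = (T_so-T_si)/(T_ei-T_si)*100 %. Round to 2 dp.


eff = (18.1-1.6)/(21.7-1.6)*100 = 82.09 %

82.09 %


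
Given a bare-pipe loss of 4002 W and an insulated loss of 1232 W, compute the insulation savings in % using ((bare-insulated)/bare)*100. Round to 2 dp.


Savings = ((4002-1232)/4002)*100 = 69.22 %

69.22 %


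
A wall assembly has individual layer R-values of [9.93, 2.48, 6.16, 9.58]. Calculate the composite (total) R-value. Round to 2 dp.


R_total = 9.93 + 2.48 + 6.16 + 9.58 = 28.15

28.15


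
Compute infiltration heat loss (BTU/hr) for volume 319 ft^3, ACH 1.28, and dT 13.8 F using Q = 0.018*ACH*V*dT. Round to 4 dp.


Q = 0.018 * 1.28 * 319 * 13.8 = 101.4267 BTU/hr

101.4267 BTU/hr


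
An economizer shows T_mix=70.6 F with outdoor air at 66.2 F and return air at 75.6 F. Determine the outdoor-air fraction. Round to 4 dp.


frac = (70.6 - 75.6) / (66.2 - 75.6) = 0.5319

0.5319


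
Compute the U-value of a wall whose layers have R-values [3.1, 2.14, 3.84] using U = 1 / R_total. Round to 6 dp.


R_total = 3.1 + 2.14 + 3.84 = 9.08
U = 1/9.08 = 0.110132

0.110132
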